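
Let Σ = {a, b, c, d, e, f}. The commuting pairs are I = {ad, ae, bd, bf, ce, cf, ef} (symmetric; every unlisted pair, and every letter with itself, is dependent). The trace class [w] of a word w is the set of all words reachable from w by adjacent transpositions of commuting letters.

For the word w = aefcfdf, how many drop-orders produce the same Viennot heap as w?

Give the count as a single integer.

0(a) covers ∅
1(e) covers ∅
2(f) covers 0:a
3(c) covers 0:a
4(f) covers 2:f
5(d) covers 1:e, 3:c, 4:f
6(f) covers 5:d
floor of heap: 0:a, 1:e
completions by unplaced set U, small U first (add the entries for U minus each lowest piece of U):
  |U|=1: {6}:1
  |U|=2: {5,6}:1
  |U|=3: {1,5,6}:1  {3,5,6}:1  {4,5,6}:1
  |U|=4: {1,3,5,6}:2  {1,4,5,6}:2  {2,4,5,6}:1  {3,4,5,6}:2
  |U|=5: {1,2,4,5,6}:3  {1,3,4,5,6}:6  {2,3,4,5,6}:3
  start at 0(a): 12
  start at 1(e): 3
sum over floor = 15

15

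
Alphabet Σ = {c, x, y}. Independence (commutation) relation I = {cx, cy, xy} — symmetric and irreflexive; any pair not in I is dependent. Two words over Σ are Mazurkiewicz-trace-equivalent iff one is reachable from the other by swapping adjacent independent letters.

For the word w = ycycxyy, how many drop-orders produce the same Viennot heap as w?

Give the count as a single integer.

#0=y has no predecessor
#1=c has no predecessor
#2=y depends on [0:y]
#3=c depends on [1:c]
#4=x has no predecessor
#5=y depends on [2:y]
#6=y depends on [5:y]
sources: [0:y, 1:c, 4:x]
N(rest) = Σ N(rest − s) over sources s of rest; N(one piece) = 1:
  size 1 → [3]=1  [4]=1  [6]=1
  size 2 → [1,3]=1  [3,4]=2  [3,6]=2  [4,6]=2  [5,6]=1
  size 3 → [1,3,4]=3  [1,3,6]=3  [2,5,6]=1  [3,4,6]=6  [3,5,6]=3  [4,5,6]=3
  size 4 → [0,2,5,6]=1  [1,3,4,6]=12  [1,3,5,6]=6  [2,3,5,6]=4  [2,4,5,6]=4  [3,4,5,6]=12
  size 5 → [0,2,3,5,6]=5  [0,2,4,5,6]=5  [1,2,3,5,6]=10  [1,3,4,5,6]=30  [2,3,4,5,6]=20
  first=0(y) contributes 60
  first=1(c) contributes 30
  first=4(x) contributes 15
|[w]| = 105

105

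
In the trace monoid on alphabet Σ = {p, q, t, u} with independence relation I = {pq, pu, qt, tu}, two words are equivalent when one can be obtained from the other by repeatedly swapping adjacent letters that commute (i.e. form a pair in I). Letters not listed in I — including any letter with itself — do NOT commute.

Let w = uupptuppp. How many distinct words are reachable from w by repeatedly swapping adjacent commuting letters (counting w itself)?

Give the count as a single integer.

84

piece 0:u — minimal
piece 1:u rests on {0:u}
piece 2:p — minimal
piece 3:p rests on {2:p}
piece 4:t rests on {3:p}
piece 5:u rests on {1:u}
piece 6:p rests on {4:t}
piece 7:p rests on {6:p}
piece 8:p rests on {7:p}
minimal pieces: {0:u, 2:p}
ways to finish when only these pieces remain (= sum over removing one remaining piece with nothing left below it):
  1 left: {5}→1  {8}→1
  2 left: {1,5}→1  {5,8}→2  {7,8}→1
  3 left: {0,1,5}→1  {1,5,8}→3  {5,7,8}→3  {6,7,8}→1
  4 left: {0,1,5,8}→4  {1,5,7,8}→6  {4,6,7,8}→1  {5,6,7,8}→4
  5 left: {0,1,5,7,8}→10  {1,5,6,7,8}→10  {3,4,6,7,8}→1  {4,5,6,7,8}→5
  6 left: {0,1,5,6,7,8}→20  {1,4,5,6,7,8}→15  {2,3,4,6,7,8}→1  {3,4,5,6,7,8}→6
  7 left: {0,1,4,5,6,7,8}→35  {1,3,4,5,6,7,8}→21  {2,3,4,5,6,7,8}→7
  placing 0:u first → 28 extensions
  placing 2:p first → 56 extensions
total linear extensions = 84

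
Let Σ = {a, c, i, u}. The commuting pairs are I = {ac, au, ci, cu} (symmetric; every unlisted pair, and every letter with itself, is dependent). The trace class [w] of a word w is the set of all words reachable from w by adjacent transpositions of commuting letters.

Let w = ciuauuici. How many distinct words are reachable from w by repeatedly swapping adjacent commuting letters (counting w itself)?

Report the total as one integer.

0(c) covers ∅
1(i) covers ∅
2(u) covers 1:i
3(a) covers 1:i
4(u) covers 2:u
5(u) covers 4:u
6(i) covers 3:a, 5:u
7(c) covers 0:c
8(i) covers 6:i
floor of heap: 0:c, 1:i
completions by unplaced set U, small U first (add the entries for U minus each lowest piece of U):
  |U|=1: {7}:1  {8}:1
  |U|=2: {0,7}:1  {6,8}:1  {7,8}:2
  |U|=3: {0,7,8}:3  {3,6,8}:1  {5,6,8}:1  {6,7,8}:3
  |U|=4: {0,6,7,8}:6  {3,5,6,8}:2  {3,6,7,8}:4  {4,5,6,8}:1  {5,6,7,8}:4
  |U|=5: {0,3,6,7,8}:10  {0,5,6,7,8}:10  {2,4,5,6,8}:1  {3,4,5,6,8}:3  {3,5,6,7,8}:10  {4,5,6,7,8}:5
  |U|=6: {0,3,5,6,7,8}:30  {0,4,5,6,7,8}:15  {2,3,4,5,6,8}:4  {2,4,5,6,7,8}:6  {3,4,5,6,7,8}:18
  |U|=7: {0,2,4,5,6,7,8}:21  {0,3,4,5,6,7,8}:63  {1,2,3,4,5,6,8}:4  {2,3,4,5,6,7,8}:28
  start at 0(c): 32
  start at 1(i): 112
sum over floor = 144

144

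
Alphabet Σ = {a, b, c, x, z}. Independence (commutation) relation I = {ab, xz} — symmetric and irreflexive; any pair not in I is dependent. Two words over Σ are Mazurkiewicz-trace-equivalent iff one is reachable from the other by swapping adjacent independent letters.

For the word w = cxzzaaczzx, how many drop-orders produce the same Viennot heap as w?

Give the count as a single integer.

9

piece 0:c — minimal
piece 1:x rests on {0:c}
piece 2:z rests on {0:c}
piece 3:z rests on {2:z}
piece 4:a rests on {1:x, 3:z}
piece 5:a rests on {4:a}
piece 6:c rests on {5:a}
piece 7:z rests on {6:c}
piece 8:z rests on {7:z}
piece 9:x rests on {6:c}
minimal pieces: {0:c}
ways to finish when only these pieces remain (= sum over removing one remaining piece with nothing left below it):
  1 left: {8}→1  {9}→1
  2 left: {7,8}→1  {8,9}→2
  3 left: {7,8,9}→3
  4 left: {6,7,8,9}→3
  5 left: {5,6,7,8,9}→3
  6 left: {4,5,6,7,8,9}→3
  7 left: {1,4,5,6,7,8,9}→3  {3,4,5,6,7,8,9}→3
  8 left: {1,3,4,5,6,7,8,9}→6  {2,3,4,5,6,7,8,9}→3
  placing 0:c first → 9 extensions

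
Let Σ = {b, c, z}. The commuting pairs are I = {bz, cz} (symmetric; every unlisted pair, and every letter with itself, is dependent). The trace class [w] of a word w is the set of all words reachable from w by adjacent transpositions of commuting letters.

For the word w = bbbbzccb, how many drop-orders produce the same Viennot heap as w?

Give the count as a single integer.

piece 0:b — minimal
piece 1:b rests on {0:b}
piece 2:b rests on {1:b}
piece 3:b rests on {2:b}
piece 4:z — minimal
piece 5:c rests on {3:b}
piece 6:c rests on {5:c}
piece 7:b rests on {6:c}
minimal pieces: {0:b, 4:z}
ways to finish when only these pieces remain (= sum over removing one remaining piece with nothing left below it):
  1 left: {4}→1  {7}→1
  2 left: {4,7}→2  {6,7}→1
  3 left: {4,6,7}→3  {5,6,7}→1
  4 left: {3,5,6,7}→1  {4,5,6,7}→4
  5 left: {2,3,5,6,7}→1  {3,4,5,6,7}→5
  6 left: {1,2,3,5,6,7}→1  {2,3,4,5,6,7}→6
  placing 0:b first → 7 extensions
  placing 4:z first → 1 extensions
total linear extensions = 8

8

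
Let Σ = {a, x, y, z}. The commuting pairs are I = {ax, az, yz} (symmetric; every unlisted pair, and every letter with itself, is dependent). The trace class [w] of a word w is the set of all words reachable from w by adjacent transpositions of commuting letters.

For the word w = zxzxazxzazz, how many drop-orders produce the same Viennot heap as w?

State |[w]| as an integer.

55

#0=z has no predecessor
#1=x depends on [0:z]
#2=z depends on [1:x]
#3=x depends on [2:z]
#4=a has no predecessor
#5=z depends on [3:x]
#6=x depends on [5:z]
#7=z depends on [6:x]
#8=a depends on [4:a]
#9=z depends on [7:z]
#10=z depends on [9:z]
sources: [0:z, 4:a]
N(rest) = Σ N(rest − s) over sources s of rest; N(one piece) = 1:
  size 1 → [8]=1  [10]=1
  size 2 → [4,8]=1  [8,10]=2  [9,10]=1
  size 3 → [4,8,10]=3  [7,9,10]=1  [8,9,10]=3
  size 4 → [4,8,9,10]=6  [6,7,9,10]=1  [7,8,9,10]=4
  size 5 → [4,7,8,9,10]=10  [5,6,7,9,10]=1  [6,7,8,9,10]=5
  size 6 → [3,5,6,7,9,10]=1  [4,6,7,8,9,10]=15  [5,6,7,8,9,10]=6
  size 7 → [2,3,5,6,7,9,10]=1  [3,5,6,7,8,9,10]=7  [4,5,6,7,8,9,10]=21
  size 8 → [1,2,3,5,6,7,9,10]=1  [2,3,5,6,7,8,9,10]=8  [3,4,5,6,7,8,9,10]=28
  size 9 → [0,1,2,3,5,6,7,9,10]=1  [1,2,3,5,6,7,8,9,10]=9  [2,3,4,5,6,7,8,9,10]=36
  first=0(z) contributes 45
  first=4(a) contributes 10
|[w]| = 55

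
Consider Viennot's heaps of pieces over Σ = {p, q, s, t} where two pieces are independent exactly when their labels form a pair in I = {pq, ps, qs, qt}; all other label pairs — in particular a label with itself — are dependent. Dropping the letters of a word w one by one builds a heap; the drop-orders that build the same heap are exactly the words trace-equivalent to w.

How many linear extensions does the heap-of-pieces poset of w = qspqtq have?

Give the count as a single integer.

piece 0:q — minimal
piece 1:s — minimal
piece 2:p — minimal
piece 3:q rests on {0:q}
piece 4:t rests on {1:s, 2:p}
piece 5:q rests on {3:q}
minimal pieces: {0:q, 1:s, 2:p}
ways to finish when only these pieces remain (= sum over removing one remaining piece with nothing left below it):
  1 left: {4}→1  {5}→1
  2 left: {1,4}→1  {2,4}→1  {3,5}→1  {4,5}→2
  3 left: {0,3,5}→1  {1,2,4}→2  {1,4,5}→3  {2,4,5}→3  {3,4,5}→3
  4 left: {0,3,4,5}→4  {1,2,4,5}→8  {1,3,4,5}→6  {2,3,4,5}→6
  placing 0:q first → 20 extensions
  placing 1:s first → 10 extensions
  placing 2:p first → 10 extensions
total linear extensions = 40

40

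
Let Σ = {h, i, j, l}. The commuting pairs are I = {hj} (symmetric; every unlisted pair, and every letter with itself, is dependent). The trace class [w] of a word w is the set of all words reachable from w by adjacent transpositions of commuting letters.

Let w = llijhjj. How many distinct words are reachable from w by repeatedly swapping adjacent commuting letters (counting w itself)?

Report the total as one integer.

0(l) covers ∅
1(l) covers 0:l
2(i) covers 1:l
3(j) covers 2:i
4(h) covers 2:i
5(j) covers 3:j
6(j) covers 5:j
floor of heap: 0:l
completions by unplaced set U, small U first (add the entries for U minus each lowest piece of U):
  |U|=1: {4}:1  {6}:1
  |U|=2: {4,6}:2  {5,6}:1
  |U|=3: {3,5,6}:1  {4,5,6}:3
  |U|=4: {3,4,5,6}:4
  |U|=5: {2,3,4,5,6}:4
  start at 0(l): 4

4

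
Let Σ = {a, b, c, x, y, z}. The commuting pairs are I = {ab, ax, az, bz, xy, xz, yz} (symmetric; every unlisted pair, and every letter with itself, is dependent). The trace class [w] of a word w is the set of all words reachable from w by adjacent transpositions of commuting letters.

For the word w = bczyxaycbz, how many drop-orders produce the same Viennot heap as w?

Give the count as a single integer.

40

drop 0:b onto floor
drop 1:c onto {0:b}
drop 2:z onto {1:c}
drop 3:y onto {1:c}
drop 4:x onto {1:c}
drop 5:a onto {3:y}
drop 6:y onto {5:a}
drop 7:c onto {2:z, 4:x, 6:y}
drop 8:b onto {7:c}
drop 9:z onto {7:c}
ground layer = {0:b}
drop-orders for the pieces not yet dropped (sum over which currently-grounded one goes next):
  1 to go: {8} 1  {9} 1
  2 to go: {8,9} 2
  3 to go: {7,8,9} 2
  4 to go: {2,7,8,9} 2  {4,7,8,9} 2  {6,7,8,9} 2
  5 to go: {2,4,7,8,9} 4  {2,6,7,8,9} 4  {4,6,7,8,9} 4  {5,6,7,8,9} 2
  6 to go: {2,4,6,7,8,9} 12  {2,5,6,7,8,9} 6  {3,5,6,7,8,9} 2  {4,5,6,7,8,9} 6
  7 to go: {2,3,5,6,7,8,9} 8  {2,4,5,6,7,8,9} 24  {3,4,5,6,7,8,9} 8
  8 to go: {2,3,4,5,6,7,8,9} 40
  if 0:b drops first: 40 orders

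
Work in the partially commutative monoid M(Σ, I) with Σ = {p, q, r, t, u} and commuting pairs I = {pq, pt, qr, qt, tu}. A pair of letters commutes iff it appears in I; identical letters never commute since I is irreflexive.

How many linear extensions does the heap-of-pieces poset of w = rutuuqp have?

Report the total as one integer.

#0=r has no predecessor
#1=u depends on [0:r]
#2=t depends on [0:r]
#3=u depends on [1:u]
#4=u depends on [3:u]
#5=q depends on [4:u]
#6=p depends on [4:u]
sources: [0:r]
N(rest) = Σ N(rest − s) over sources s of rest; N(one piece) = 1:
  size 1 → [2]=1  [5]=1  [6]=1
  size 2 → [2,5]=2  [2,6]=2  [5,6]=2
  size 3 → [2,5,6]=6  [4,5,6]=2
  size 4 → [2,4,5,6]=8  [3,4,5,6]=2
  size 5 → [1,3,4,5,6]=2  [2,3,4,5,6]=10
  first=0(r) contributes 12

12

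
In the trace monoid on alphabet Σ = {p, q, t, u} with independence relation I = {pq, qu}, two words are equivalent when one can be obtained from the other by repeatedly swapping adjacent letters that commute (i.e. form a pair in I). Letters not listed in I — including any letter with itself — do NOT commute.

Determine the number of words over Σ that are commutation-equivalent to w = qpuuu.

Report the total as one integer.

0(q) covers ∅
1(p) covers ∅
2(u) covers 1:p
3(u) covers 2:u
4(u) covers 3:u
floor of heap: 0:q, 1:p
completions by unplaced set U, small U first (add the entries for U minus each lowest piece of U):
  |U|=1: {0}:1  {4}:1
  |U|=2: {0,4}:2  {3,4}:1
  |U|=3: {0,3,4}:3  {2,3,4}:1
  start at 0(q): 1
  start at 1(p): 4
sum over floor = 5

5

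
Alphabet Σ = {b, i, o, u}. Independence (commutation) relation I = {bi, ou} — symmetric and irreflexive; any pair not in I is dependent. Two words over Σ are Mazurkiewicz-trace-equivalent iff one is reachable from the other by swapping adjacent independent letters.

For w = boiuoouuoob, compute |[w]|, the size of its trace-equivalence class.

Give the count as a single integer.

35

#0=b has no predecessor
#1=o depends on [0:b]
#2=i depends on [1:o]
#3=u depends on [2:i]
#4=o depends on [2:i]
#5=o depends on [4:o]
#6=u depends on [3:u]
#7=u depends on [6:u]
#8=o depends on [5:o]
#9=o depends on [8:o]
#10=b depends on [7:u, 9:o]
sources: [0:b]
N(rest) = Σ N(rest − s) over sources s of rest; N(one piece) = 1:
  size 1 → [10]=1
  size 2 → [7,10]=1  [9,10]=1
  size 3 → [6,7,10]=1  [7,9,10]=2  [8,9,10]=1
  size 4 → [3,6,7,10]=1  [5,8,9,10]=1  [6,7,9,10]=3  [7,8,9,10]=3
  size 5 → [3,6,7,9,10]=4  [4,5,8,9,10]=1  [5,7,8,9,10]=4  [6,7,8,9,10]=6
  size 6 → [3,6,7,8,9,10]=10  [4,5,7,8,9,10]=5  [5,6,7,8,9,10]=10
  size 7 → [3,5,6,7,8,9,10]=20  [4,5,6,7,8,9,10]=15
  size 8 → [3,4,5,6,7,8,9,10]=35
  size 9 → [2,3,4,5,6,7,8,9,10]=35
  first=0(b) contributes 35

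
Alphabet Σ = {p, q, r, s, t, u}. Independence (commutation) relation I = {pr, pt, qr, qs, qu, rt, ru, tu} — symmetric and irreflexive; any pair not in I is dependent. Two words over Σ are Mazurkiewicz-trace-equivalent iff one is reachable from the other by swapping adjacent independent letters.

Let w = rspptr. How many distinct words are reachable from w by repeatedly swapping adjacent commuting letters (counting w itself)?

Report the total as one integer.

12

0(r) covers ∅
1(s) covers 0:r
2(p) covers 1:s
3(p) covers 2:p
4(t) covers 1:s
5(r) covers 1:s
floor of heap: 0:r
completions by unplaced set U, small U first (add the entries for U minus each lowest piece of U):
  |U|=1: {3}:1  {4}:1  {5}:1
  |U|=2: {2,3}:1  {3,4}:2  {3,5}:2  {4,5}:2
  |U|=3: {2,3,4}:3  {2,3,5}:3  {3,4,5}:6
  |U|=4: {2,3,4,5}:12
  start at 0(r): 12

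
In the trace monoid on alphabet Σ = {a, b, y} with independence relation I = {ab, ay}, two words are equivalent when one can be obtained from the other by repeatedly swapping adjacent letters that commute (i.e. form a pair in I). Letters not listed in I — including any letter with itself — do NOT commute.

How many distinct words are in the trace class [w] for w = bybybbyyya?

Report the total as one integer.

drop 0:b onto floor
drop 1:y onto {0:b}
drop 2:b onto {1:y}
drop 3:y onto {2:b}
drop 4:b onto {3:y}
drop 5:b onto {4:b}
drop 6:y onto {5:b}
drop 7:y onto {6:y}
drop 8:y onto {7:y}
drop 9:a onto floor
ground layer = {0:b, 9:a}
drop-orders for the pieces not yet dropped (sum over which currently-grounded one goes next):
  1 to go: {8} 1  {9} 1
  2 to go: {7,8} 1  {8,9} 2
  3 to go: {6,7,8} 1  {7,8,9} 3
  4 to go: {5,6,7,8} 1  {6,7,8,9} 4
  5 to go: {4,5,6,7,8} 1  {5,6,7,8,9} 5
  6 to go: {3,4,5,6,7,8} 1  {4,5,6,7,8,9} 6
  7 to go: {2,3,4,5,6,7,8} 1  {3,4,5,6,7,8,9} 7
  8 to go: {1,2,3,4,5,6,7,8} 1  {2,3,4,5,6,7,8,9} 8
  if 0:b drops first: 9 orders
  if 9:a drops first: 1 orders
heap linearizations: 10

10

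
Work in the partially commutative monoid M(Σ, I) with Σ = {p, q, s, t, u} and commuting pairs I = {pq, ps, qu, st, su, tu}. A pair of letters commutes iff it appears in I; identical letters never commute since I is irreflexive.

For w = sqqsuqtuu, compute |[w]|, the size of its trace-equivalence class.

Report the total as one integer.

84

drop 0:s onto floor
drop 1:q onto {0:s}
drop 2:q onto {1:q}
drop 3:s onto {2:q}
drop 4:u onto floor
drop 5:q onto {3:s}
drop 6:t onto {5:q}
drop 7:u onto {4:u}
drop 8:u onto {7:u}
ground layer = {0:s, 4:u}
drop-orders for the pieces not yet dropped (sum over which currently-grounded one goes next):
  1 to go: {6} 1  {8} 1
  2 to go: {5,6} 1  {6,8} 2  {7,8} 1
  3 to go: {3,5,6} 1  {4,7,8} 1  {5,6,8} 3  {6,7,8} 3
  4 to go: {2,3,5,6} 1  {3,5,6,8} 4  {4,6,7,8} 4  {5,6,7,8} 6
  5 to go: {1,2,3,5,6} 1  {2,3,5,6,8} 5  {3,5,6,7,8} 10  {4,5,6,7,8} 10
  6 to go: {0,1,2,3,5,6} 1  {1,2,3,5,6,8} 6  {2,3,5,6,7,8} 15  {3,4,5,6,7,8} 20
  7 to go: {0,1,2,3,5,6,8} 7  {1,2,3,5,6,7,8} 21  {2,3,4,5,6,7,8} 35
  if 0:s drops first: 56 orders
  if 4:u drops first: 28 orders
heap linearizations: 84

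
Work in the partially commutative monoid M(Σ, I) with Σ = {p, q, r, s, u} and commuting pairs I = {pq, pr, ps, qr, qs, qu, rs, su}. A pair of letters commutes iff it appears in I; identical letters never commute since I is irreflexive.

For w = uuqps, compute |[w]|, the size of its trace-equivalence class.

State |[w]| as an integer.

#0=u has no predecessor
#1=u depends on [0:u]
#2=q has no predecessor
#3=p depends on [1:u]
#4=s has no predecessor
sources: [0:u, 2:q, 4:s]
N(rest) = Σ N(rest − s) over sources s of rest; N(one piece) = 1:
  size 1 → [2]=1  [3]=1  [4]=1
  size 2 → [1,3]=1  [2,3]=2  [2,4]=2  [3,4]=2
  size 3 → [0,1,3]=1  [1,2,3]=3  [1,3,4]=3  [2,3,4]=6
  first=0(u) contributes 12
  first=2(q) contributes 4
  first=4(s) contributes 4
|[w]| = 20

20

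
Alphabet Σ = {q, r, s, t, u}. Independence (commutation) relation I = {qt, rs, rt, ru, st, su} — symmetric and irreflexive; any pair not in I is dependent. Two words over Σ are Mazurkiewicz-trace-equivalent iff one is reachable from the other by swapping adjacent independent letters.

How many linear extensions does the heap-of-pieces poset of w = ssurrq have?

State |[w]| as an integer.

30

drop 0:s onto floor
drop 1:s onto {0:s}
drop 2:u onto floor
drop 3:r onto floor
drop 4:r onto {3:r}
drop 5:q onto {1:s, 2:u, 4:r}
ground layer = {0:s, 2:u, 3:r}
drop-orders for the pieces not yet dropped (sum over which currently-grounded one goes next):
  1 to go: {5} 1
  2 to go: {1,5} 1  {2,5} 1  {4,5} 1
  3 to go: {0,1,5} 1  {1,2,5} 2  {1,4,5} 2  {2,4,5} 2  {3,4,5} 1
  4 to go: {0,1,2,5} 3  {0,1,4,5} 3  {1,2,4,5} 6  {1,3,4,5} 3  {2,3,4,5} 3
  if 0:s drops first: 12 orders
  if 2:u drops first: 6 orders
  if 3:r drops first: 12 orders
heap linearizations: 30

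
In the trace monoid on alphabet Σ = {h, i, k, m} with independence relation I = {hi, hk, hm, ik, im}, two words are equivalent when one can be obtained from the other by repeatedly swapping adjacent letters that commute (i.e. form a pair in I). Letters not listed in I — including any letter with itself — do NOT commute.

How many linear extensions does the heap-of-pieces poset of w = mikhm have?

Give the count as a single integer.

20

drop 0:m onto floor
drop 1:i onto floor
drop 2:k onto {0:m}
drop 3:h onto floor
drop 4:m onto {2:k}
ground layer = {0:m, 1:i, 3:h}
drop-orders for the pieces not yet dropped (sum over which currently-grounded one goes next):
  1 to go: {1} 1  {3} 1  {4} 1
  2 to go: {1,3} 2  {1,4} 2  {2,4} 1  {3,4} 2
  3 to go: {0,2,4} 1  {1,2,4} 3  {1,3,4} 6  {2,3,4} 3
  if 0:m drops first: 12 orders
  if 1:i drops first: 4 orders
  if 3:h drops first: 4 orders
heap linearizations: 20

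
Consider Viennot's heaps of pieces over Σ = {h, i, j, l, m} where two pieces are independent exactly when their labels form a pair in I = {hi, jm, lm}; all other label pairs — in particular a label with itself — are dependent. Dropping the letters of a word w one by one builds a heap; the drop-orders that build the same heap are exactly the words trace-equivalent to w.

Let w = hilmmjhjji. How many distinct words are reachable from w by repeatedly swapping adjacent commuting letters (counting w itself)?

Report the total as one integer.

piece 0:h — minimal
piece 1:i — minimal
piece 2:l rests on {0:h, 1:i}
piece 3:m rests on {0:h, 1:i}
piece 4:m rests on {3:m}
piece 5:j rests on {2:l}
piece 6:h rests on {4:m, 5:j}
piece 7:j rests on {6:h}
piece 8:j rests on {7:j}
piece 9:i rests on {8:j}
minimal pieces: {0:h, 1:i}
ways to finish when only these pieces remain (= sum over removing one remaining piece with nothing left below it):
  1 left: {9}→1
  2 left: {8,9}→1
  3 left: {7,8,9}→1
  4 left: {6,7,8,9}→1
  5 left: {4,6,7,8,9}→1  {5,6,7,8,9}→1
  6 left: {2,5,6,7,8,9}→1  {3,4,6,7,8,9}→1  {4,5,6,7,8,9}→2
  7 left: {2,4,5,6,7,8,9}→3  {3,4,5,6,7,8,9}→3
  8 left: {2,3,4,5,6,7,8,9}→6
  placing 0:h first → 6 extensions
  placing 1:i first → 6 extensions
total linear extensions = 12

12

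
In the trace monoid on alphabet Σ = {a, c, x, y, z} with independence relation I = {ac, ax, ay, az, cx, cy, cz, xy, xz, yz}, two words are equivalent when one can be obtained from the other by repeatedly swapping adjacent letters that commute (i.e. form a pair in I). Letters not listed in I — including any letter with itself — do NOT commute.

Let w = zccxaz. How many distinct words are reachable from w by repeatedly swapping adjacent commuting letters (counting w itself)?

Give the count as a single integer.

0(z) covers ∅
1(c) covers ∅
2(c) covers 1:c
3(x) covers ∅
4(a) covers ∅
5(z) covers 0:z
floor of heap: 0:z, 1:c, 3:x, 4:a
completions by unplaced set U, small U first (add the entries for U minus each lowest piece of U):
  |U|=1: {2}:1  {3}:1  {4}:1  {5}:1
  |U|=2: {0,5}:1  {1,2}:1  {2,3}:2  {2,4}:2  {2,5}:2  {3,4}:2  {3,5}:2  {4,5}:2
  |U|=3: {0,2,5}:3  {0,3,5}:3  {0,4,5}:3  {1,2,3}:3  {1,2,4}:3  {1,2,5}:3  {2,3,4}:6  {2,3,5}:6  {2,4,5}:6  {3,4,5}:6
  |U|=4: {0,1,2,5}:6  {0,2,3,5}:12  {0,2,4,5}:12  {0,3,4,5}:12  {1,2,3,4}:12  {1,2,3,5}:12  {1,2,4,5}:12  {2,3,4,5}:24
  start at 0(z): 60
  start at 1(c): 60
  start at 3(x): 30
  start at 4(a): 30
sum over floor = 180

180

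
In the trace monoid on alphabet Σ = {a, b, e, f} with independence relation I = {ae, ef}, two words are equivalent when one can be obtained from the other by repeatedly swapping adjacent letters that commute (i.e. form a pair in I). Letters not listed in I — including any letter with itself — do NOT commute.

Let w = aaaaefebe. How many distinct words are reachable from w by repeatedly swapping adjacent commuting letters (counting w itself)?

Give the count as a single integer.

drop 0:a onto floor
drop 1:a onto {0:a}
drop 2:a onto {1:a}
drop 3:a onto {2:a}
drop 4:e onto floor
drop 5:f onto {3:a}
drop 6:e onto {4:e}
drop 7:b onto {5:f, 6:e}
drop 8:e onto {7:b}
ground layer = {0:a, 4:e}
drop-orders for the pieces not yet dropped (sum over which currently-grounded one goes next):
  1 to go: {8} 1
  2 to go: {7,8} 1
  3 to go: {5,7,8} 1  {6,7,8} 1
  4 to go: {3,5,7,8} 1  {4,6,7,8} 1  {5,6,7,8} 2
  5 to go: {2,3,5,7,8} 1  {3,5,6,7,8} 3  {4,5,6,7,8} 3
  6 to go: {1,2,3,5,7,8} 1  {2,3,5,6,7,8} 4  {3,4,5,6,7,8} 6
  7 to go: {0,1,2,3,5,7,8} 1  {1,2,3,5,6,7,8} 5  {2,3,4,5,6,7,8} 10
  if 0:a drops first: 15 orders
  if 4:e drops first: 6 orders
heap linearizations: 21

21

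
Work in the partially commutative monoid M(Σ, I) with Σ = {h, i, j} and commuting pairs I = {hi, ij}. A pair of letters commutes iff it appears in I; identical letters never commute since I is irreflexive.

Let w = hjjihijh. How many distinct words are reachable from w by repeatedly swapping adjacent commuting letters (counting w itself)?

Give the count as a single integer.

28

0(h) covers ∅
1(j) covers 0:h
2(j) covers 1:j
3(i) covers ∅
4(h) covers 2:j
5(i) covers 3:i
6(j) covers 4:h
7(h) covers 6:j
floor of heap: 0:h, 3:i
completions by unplaced set U, small U first (add the entries for U minus each lowest piece of U):
  |U|=1: {5}:1  {7}:1
  |U|=2: {3,5}:1  {5,7}:2  {6,7}:1
  |U|=3: {3,5,7}:3  {4,6,7}:1  {5,6,7}:3
  |U|=4: {2,4,6,7}:1  {3,5,6,7}:6  {4,5,6,7}:4
  |U|=5: {1,2,4,6,7}:1  {2,4,5,6,7}:5  {3,4,5,6,7}:10
  |U|=6: {0,1,2,4,6,7}:1  {1,2,4,5,6,7}:6  {2,3,4,5,6,7}:15
  start at 0(h): 21
  start at 3(i): 7
sum over floor = 28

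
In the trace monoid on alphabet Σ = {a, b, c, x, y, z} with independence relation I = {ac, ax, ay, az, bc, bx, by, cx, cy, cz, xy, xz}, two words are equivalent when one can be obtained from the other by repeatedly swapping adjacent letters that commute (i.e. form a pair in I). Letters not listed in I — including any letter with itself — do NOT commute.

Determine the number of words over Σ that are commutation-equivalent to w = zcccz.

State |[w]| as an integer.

10

#0=z has no predecessor
#1=c has no predecessor
#2=c depends on [1:c]
#3=c depends on [2:c]
#4=z depends on [0:z]
sources: [0:z, 1:c]
N(rest) = Σ N(rest − s) over sources s of rest; N(one piece) = 1:
  size 1 → [3]=1  [4]=1
  size 2 → [0,4]=1  [2,3]=1  [3,4]=2
  size 3 → [0,3,4]=3  [1,2,3]=1  [2,3,4]=3
  first=0(z) contributes 4
  first=1(c) contributes 6
|[w]| = 10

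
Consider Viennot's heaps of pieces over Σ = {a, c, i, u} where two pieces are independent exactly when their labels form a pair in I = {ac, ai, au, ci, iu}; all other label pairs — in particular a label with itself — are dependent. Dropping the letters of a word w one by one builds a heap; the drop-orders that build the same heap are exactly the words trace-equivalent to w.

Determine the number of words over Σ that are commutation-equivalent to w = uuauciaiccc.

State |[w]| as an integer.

1980

0(u) covers ∅
1(u) covers 0:u
2(a) covers ∅
3(u) covers 1:u
4(c) covers 3:u
5(i) covers ∅
6(a) covers 2:a
7(i) covers 5:i
8(c) covers 4:c
9(c) covers 8:c
10(c) covers 9:c
floor of heap: 0:u, 2:a, 5:i
completions by unplaced set U, small U first (add the entries for U minus each lowest piece of U):
  |U|=1: {6}:1  {7}:1  {10}:1
  |U|=2: {2,6}:1  {5,7}:1  {6,7}:2  {6,10}:2  {7,10}:2  {9,10}:1
  |U|=3: {2,6,7}:3  {2,6,10}:3  {5,6,7}:3  {5,7,10}:3  {6,7,10}:6  {6,9,10}:3  {7,9,10}:3  {8,9,10}:1
  |U|=4: {2,5,6,7}:6  {2,6,7,10}:12  {2,6,9,10}:6  {4,8,9,10}:1  {5,6,7,10}:12  {5,7,9,10}:6  {6,7,9,10}:12  {6,8,9,10}:4  {7,8,9,10}:4
  |U|=5: {2,5,6,7,10}:30  {2,6,7,9,10}:30  {2,6,8,9,10}:10  {3,4,8,9,10}:1  {4,6,8,9,10}:5  {4,7,8,9,10}:5  {5,6,7,9,10}:30  {5,7,8,9,10}:10  {6,7,8,9,10}:20
  |U|=6: {1,3,4,8,9,10}:1  {2,4,6,8,9,10}:15  {2,5,6,7,9,10}:90  {2,6,7,8,9,10}:60  {3,4,6,8,9,10}:6  {3,4,7,8,9,10}:6  {4,5,7,8,9,10}:15  {4,6,7,8,9,10}:30  {5,6,7,8,9,10}:60
  |U|=7: {0,1,3,4,8,9,10}:1  {1,3,4,6,8,9,10}:7  {1,3,4,7,8,9,10}:7  {2,3,4,6,8,9,10}:21  {2,4,6,7,8,9,10}:105  {2,5,6,7,8,9,10}:210  {3,4,5,7,8,9,10}:21  {3,4,6,7,8,9,10}:42  {4,5,6,7,8,9,10}:105
  |U|=8: {0,1,3,4,6,8,9,10}:8  {0,1,3,4,7,8,9,10}:8  {1,2,3,4,6,8,9,10}:28  {1,3,4,5,7,8,9,10}:28  {1,3,4,6,7,8,9,10}:56  {2,3,4,6,7,8,9,10}:168  {2,4,5,6,7,8,9,10}:420  {3,4,5,6,7,8,9,10}:168
  |U|=9: {0,1,2,3,4,6,8,9,10}:36  {0,1,3,4,5,7,8,9,10}:36  {0,1,3,4,6,7,8,9,10}:72  {1,2,3,4,6,7,8,9,10}:252  {1,3,4,5,6,7,8,9,10}:252  {2,3,4,5,6,7,8,9,10}:756
  start at 0(u): 1260
  start at 2(a): 360
  start at 5(i): 360
sum over floor = 1980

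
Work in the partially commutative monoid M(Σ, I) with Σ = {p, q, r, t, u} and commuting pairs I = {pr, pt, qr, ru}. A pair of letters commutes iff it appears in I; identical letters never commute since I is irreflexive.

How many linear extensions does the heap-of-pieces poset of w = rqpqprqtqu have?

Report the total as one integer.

piece 0:r — minimal
piece 1:q — minimal
piece 2:p rests on {1:q}
piece 3:q rests on {2:p}
piece 4:p rests on {3:q}
piece 5:r rests on {0:r}
piece 6:q rests on {4:p}
piece 7:t rests on {5:r, 6:q}
piece 8:q rests on {7:t}
piece 9:u rests on {8:q}
minimal pieces: {0:r, 1:q}
ways to finish when only these pieces remain (= sum over removing one remaining piece with nothing left below it):
  1 left: {9}→1
  2 left: {8,9}→1
  3 left: {7,8,9}→1
  4 left: {5,7,8,9}→1  {6,7,8,9}→1
  5 left: {0,5,7,8,9}→1  {4,6,7,8,9}→1  {5,6,7,8,9}→2
  6 left: {0,5,6,7,8,9}→3  {3,4,6,7,8,9}→1  {4,5,6,7,8,9}→3
  7 left: {0,4,5,6,7,8,9}→6  {2,3,4,6,7,8,9}→1  {3,4,5,6,7,8,9}→4
  8 left: {0,3,4,5,6,7,8,9}→10  {1,2,3,4,6,7,8,9}→1  {2,3,4,5,6,7,8,9}→5
  placing 0:r first → 6 extensions
  placing 1:q first → 15 extensions
total linear extensions = 21

21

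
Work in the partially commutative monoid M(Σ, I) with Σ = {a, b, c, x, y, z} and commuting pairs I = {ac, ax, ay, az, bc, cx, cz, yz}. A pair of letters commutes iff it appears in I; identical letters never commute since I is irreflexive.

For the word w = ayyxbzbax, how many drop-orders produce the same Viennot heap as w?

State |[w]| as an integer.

8

0(a) covers ∅
1(y) covers ∅
2(y) covers 1:y
3(x) covers 2:y
4(b) covers 0:a, 3:x
5(z) covers 4:b
6(b) covers 5:z
7(a) covers 6:b
8(x) covers 6:b
floor of heap: 0:a, 1:y
completions by unplaced set U, small U first (add the entries for U minus each lowest piece of U):
  |U|=1: {7}:1  {8}:1
  |U|=2: {7,8}:2
  |U|=3: {6,7,8}:2
  |U|=4: {5,6,7,8}:2
  |U|=5: {4,5,6,7,8}:2
  |U|=6: {0,4,5,6,7,8}:2  {3,4,5,6,7,8}:2
  |U|=7: {0,3,4,5,6,7,8}:4  {2,3,4,5,6,7,8}:2
  start at 0(a): 2
  start at 1(y): 6
sum over floor = 8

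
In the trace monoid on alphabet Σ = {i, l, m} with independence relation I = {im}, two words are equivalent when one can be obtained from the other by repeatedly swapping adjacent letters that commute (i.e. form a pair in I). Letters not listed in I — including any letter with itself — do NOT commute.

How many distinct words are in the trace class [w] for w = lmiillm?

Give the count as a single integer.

#0=l has no predecessor
#1=m depends on [0:l]
#2=i depends on [0:l]
#3=i depends on [2:i]
#4=l depends on [1:m, 3:i]
#5=l depends on [4:l]
#6=m depends on [5:l]
sources: [0:l]
N(rest) = Σ N(rest − s) over sources s of rest; N(one piece) = 1:
  size 1 → [6]=1
  size 2 → [5,6]=1
  size 3 → [4,5,6]=1
  size 4 → [1,4,5,6]=1  [3,4,5,6]=1
  size 5 → [1,3,4,5,6]=2  [2,3,4,5,6]=1
  first=0(l) contributes 3

3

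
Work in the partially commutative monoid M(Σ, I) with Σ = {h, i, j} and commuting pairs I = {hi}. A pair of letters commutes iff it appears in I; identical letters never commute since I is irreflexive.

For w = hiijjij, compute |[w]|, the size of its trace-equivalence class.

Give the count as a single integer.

0(h) covers ∅
1(i) covers ∅
2(i) covers 1:i
3(j) covers 0:h, 2:i
4(j) covers 3:j
5(i) covers 4:j
6(j) covers 5:i
floor of heap: 0:h, 1:i
completions by unplaced set U, small U first (add the entries for U minus each lowest piece of U):
  |U|=1: {6}:1
  |U|=2: {5,6}:1
  |U|=3: {4,5,6}:1
  |U|=4: {3,4,5,6}:1
  |U|=5: {0,3,4,5,6}:1  {2,3,4,5,6}:1
  start at 0(h): 1
  start at 1(i): 2
sum over floor = 3

3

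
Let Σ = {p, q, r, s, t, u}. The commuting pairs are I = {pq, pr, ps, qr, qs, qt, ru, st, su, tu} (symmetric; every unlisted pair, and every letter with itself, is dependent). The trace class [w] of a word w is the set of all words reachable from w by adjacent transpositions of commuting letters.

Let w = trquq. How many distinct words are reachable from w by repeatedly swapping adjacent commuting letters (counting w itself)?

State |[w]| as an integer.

10

drop 0:t onto floor
drop 1:r onto {0:t}
drop 2:q onto floor
drop 3:u onto {2:q}
drop 4:q onto {3:u}
ground layer = {0:t, 2:q}
drop-orders for the pieces not yet dropped (sum over which currently-grounded one goes next):
  1 to go: {1} 1  {4} 1
  2 to go: {0,1} 1  {1,4} 2  {3,4} 1
  3 to go: {0,1,4} 3  {1,3,4} 3  {2,3,4} 1
  if 0:t drops first: 4 orders
  if 2:q drops first: 6 orders
heap linearizations: 10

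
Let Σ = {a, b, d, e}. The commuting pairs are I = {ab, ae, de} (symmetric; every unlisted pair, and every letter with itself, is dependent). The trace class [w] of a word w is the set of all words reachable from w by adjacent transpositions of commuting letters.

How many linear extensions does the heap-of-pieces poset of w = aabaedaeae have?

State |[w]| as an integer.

#0=a has no predecessor
#1=a depends on [0:a]
#2=b has no predecessor
#3=a depends on [1:a]
#4=e depends on [2:b]
#5=d depends on [2:b, 3:a]
#6=a depends on [5:d]
#7=e depends on [4:e]
#8=a depends on [6:a]
#9=e depends on [7:e]
sources: [0:a, 2:b]
N(rest) = Σ N(rest − s) over sources s of rest; N(one piece) = 1:
  size 1 → [8]=1  [9]=1
  size 2 → [6,8]=1  [7,9]=1  [8,9]=2
  size 3 → [4,7,9]=1  [5,6,8]=1  [6,8,9]=3  [7,8,9]=3
  size 4 → [3,5,6,8]=1  [4,7,8,9]=4  [5,6,8,9]=4  [6,7,8,9]=6
  size 5 → [1,3,5,6,8]=1  [3,5,6,8,9]=5  [4,6,7,8,9]=10  [5,6,7,8,9]=10
  size 6 → [0,1,3,5,6,8]=1  [1,3,5,6,8,9]=6  [3,5,6,7,8,9]=15  [4,5,6,7,8,9]=20
  size 7 → [0,1,3,5,6,8,9]=7  [1,3,5,6,7,8,9]=21  [2,4,5,6,7,8,9]=20  [3,4,5,6,7,8,9]=35
  size 8 → [0,1,3,5,6,7,8,9]=28  [1,3,4,5,6,7,8,9]=56  [2,3,4,5,6,7,8,9]=55
  first=0(a) contributes 111
  first=2(b) contributes 84
|[w]| = 195

195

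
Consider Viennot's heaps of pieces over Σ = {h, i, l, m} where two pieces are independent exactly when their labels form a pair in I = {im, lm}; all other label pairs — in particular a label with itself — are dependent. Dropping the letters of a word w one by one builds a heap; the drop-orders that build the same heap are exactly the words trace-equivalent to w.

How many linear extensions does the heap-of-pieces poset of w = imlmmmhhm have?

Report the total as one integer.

15

drop 0:i onto floor
drop 1:m onto floor
drop 2:l onto {0:i}
drop 3:m onto {1:m}
drop 4:m onto {3:m}
drop 5:m onto {4:m}
drop 6:h onto {2:l, 5:m}
drop 7:h onto {6:h}
drop 8:m onto {7:h}
ground layer = {0:i, 1:m}
drop-orders for the pieces not yet dropped (sum over which currently-grounded one goes next):
  1 to go: {8} 1
  2 to go: {7,8} 1
  3 to go: {6,7,8} 1
  4 to go: {2,6,7,8} 1  {5,6,7,8} 1
  5 to go: {0,2,6,7,8} 1  {2,5,6,7,8} 2  {4,5,6,7,8} 1
  6 to go: {0,2,5,6,7,8} 3  {2,4,5,6,7,8} 3  {3,4,5,6,7,8} 1
  7 to go: {0,2,4,5,6,7,8} 6  {1,3,4,5,6,7,8} 1  {2,3,4,5,6,7,8} 4
  if 0:i drops first: 5 orders
  if 1:m drops first: 10 orders
heap linearizations: 15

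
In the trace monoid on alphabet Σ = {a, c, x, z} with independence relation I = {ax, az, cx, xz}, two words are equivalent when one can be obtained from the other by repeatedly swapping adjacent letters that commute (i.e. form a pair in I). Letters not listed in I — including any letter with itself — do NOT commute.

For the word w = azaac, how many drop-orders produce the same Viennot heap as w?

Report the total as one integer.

4

piece 0:a — minimal
piece 1:z — minimal
piece 2:a rests on {0:a}
piece 3:a rests on {2:a}
piece 4:c rests on {1:z, 3:a}
minimal pieces: {0:a, 1:z}
ways to finish when only these pieces remain (= sum over removing one remaining piece with nothing left below it):
  1 left: {4}→1
  2 left: {1,4}→1  {3,4}→1
  3 left: {1,3,4}→2  {2,3,4}→1
  placing 0:a first → 3 extensions
  placing 1:z first → 1 extensions
total linear extensions = 4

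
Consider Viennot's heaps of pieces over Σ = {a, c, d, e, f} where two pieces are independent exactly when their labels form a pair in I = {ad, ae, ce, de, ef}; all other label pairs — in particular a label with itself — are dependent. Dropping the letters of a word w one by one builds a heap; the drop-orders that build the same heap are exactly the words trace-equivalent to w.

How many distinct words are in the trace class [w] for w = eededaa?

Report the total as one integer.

drop 0:e onto floor
drop 1:e onto {0:e}
drop 2:d onto floor
drop 3:e onto {1:e}
drop 4:d onto {2:d}
drop 5:a onto floor
drop 6:a onto {5:a}
ground layer = {0:e, 2:d, 5:a}
drop-orders for the pieces not yet dropped (sum over which currently-grounded one goes next):
  1 to go: {3} 1  {4} 1  {6} 1
  2 to go: {1,3} 1  {2,4} 1  {3,4} 2  {3,6} 2  {4,6} 2  {5,6} 1
  3 to go: {0,1,3} 1  {1,3,4} 3  {1,3,6} 3  {2,3,4} 3  {2,4,6} 3  {3,4,6} 6  {3,5,6} 3  {4,5,6} 3
  4 to go: {0,1,3,4} 4  {0,1,3,6} 4  {1,2,3,4} 6  {1,3,4,6} 12  {1,3,5,6} 6  {2,3,4,6} 12  {2,4,5,6} 6  {3,4,5,6} 12
  5 to go: {0,1,2,3,4} 10  {0,1,3,4,6} 20  {0,1,3,5,6} 10  {1,2,3,4,6} 30  {1,3,4,5,6} 30  {2,3,4,5,6} 30
  if 0:e drops first: 90 orders
  if 2:d drops first: 60 orders
  if 5:a drops first: 60 orders
heap linearizations: 210

210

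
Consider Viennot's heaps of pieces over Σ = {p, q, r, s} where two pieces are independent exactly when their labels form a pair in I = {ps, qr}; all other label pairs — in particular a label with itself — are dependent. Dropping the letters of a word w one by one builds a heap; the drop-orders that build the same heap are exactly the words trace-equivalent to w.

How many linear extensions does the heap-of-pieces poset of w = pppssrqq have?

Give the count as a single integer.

drop 0:p onto floor
drop 1:p onto {0:p}
drop 2:p onto {1:p}
drop 3:s onto floor
drop 4:s onto {3:s}
drop 5:r onto {2:p, 4:s}
drop 6:q onto {2:p, 4:s}
drop 7:q onto {6:q}
ground layer = {0:p, 3:s}
drop-orders for the pieces not yet dropped (sum over which currently-grounded one goes next):
  1 to go: {5} 1  {7} 1
  2 to go: {5,7} 2  {6,7} 1
  3 to go: {5,6,7} 3
  4 to go: {2,5,6,7} 3  {4,5,6,7} 3
  5 to go: {1,2,5,6,7} 3  {2,4,5,6,7} 6  {3,4,5,6,7} 3
  6 to go: {0,1,2,5,6,7} 3  {1,2,4,5,6,7} 9  {2,3,4,5,6,7} 9
  if 0:p drops first: 18 orders
  if 3:s drops first: 12 orders
heap linearizations: 30

30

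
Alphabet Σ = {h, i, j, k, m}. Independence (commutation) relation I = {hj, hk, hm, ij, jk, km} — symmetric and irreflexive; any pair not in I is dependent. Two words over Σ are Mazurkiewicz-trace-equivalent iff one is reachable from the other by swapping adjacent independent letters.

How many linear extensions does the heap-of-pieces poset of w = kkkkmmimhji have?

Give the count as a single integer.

#0=k has no predecessor
#1=k depends on [0:k]
#2=k depends on [1:k]
#3=k depends on [2:k]
#4=m has no predecessor
#5=m depends on [4:m]
#6=i depends on [3:k, 5:m]
#7=m depends on [6:i]
#8=h depends on [6:i]
#9=j depends on [7:m]
#10=i depends on [7:m, 8:h]
sources: [0:k, 4:m]
N(rest) = Σ N(rest − s) over sources s of rest; N(one piece) = 1:
  size 1 → [9]=1  [10]=1
  size 2 → [8,10]=1  [9,10]=2
  size 3 → [7,9,10]=2  [8,9,10]=3
  size 4 → [7,8,9,10]=5
  size 5 → [6,7,8,9,10]=5
  size 6 → [3,6,7,8,9,10]=5  [5,6,7,8,9,10]=5
  size 7 → [2,3,6,7,8,9,10]=5  [3,5,6,7,8,9,10]=10  [4,5,6,7,8,9,10]=5
  size 8 → [1,2,3,6,7,8,9,10]=5  [2,3,5,6,7,8,9,10]=15  [3,4,5,6,7,8,9,10]=15
  size 9 → [0,1,2,3,6,7,8,9,10]=5  [1,2,3,5,6,7,8,9,10]=20  [2,3,4,5,6,7,8,9,10]=30
  first=0(k) contributes 50
  first=4(m) contributes 25
|[w]| = 75

75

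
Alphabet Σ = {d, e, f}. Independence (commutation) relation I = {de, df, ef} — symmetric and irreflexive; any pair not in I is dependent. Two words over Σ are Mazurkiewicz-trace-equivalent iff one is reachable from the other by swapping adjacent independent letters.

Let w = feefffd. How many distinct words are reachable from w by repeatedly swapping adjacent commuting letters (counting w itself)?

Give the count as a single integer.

drop 0:f onto floor
drop 1:e onto floor
drop 2:e onto {1:e}
drop 3:f onto {0:f}
drop 4:f onto {3:f}
drop 5:f onto {4:f}
drop 6:d onto floor
ground layer = {0:f, 1:e, 6:d}
drop-orders for the pieces not yet dropped (sum over which currently-grounded one goes next):
  1 to go: {2} 1  {5} 1  {6} 1
  2 to go: {1,2} 1  {2,5} 2  {2,6} 2  {4,5} 1  {5,6} 2
  3 to go: {1,2,5} 3  {1,2,6} 3  {2,4,5} 3  {2,5,6} 6  {3,4,5} 1  {4,5,6} 3
  4 to go: {0,3,4,5} 1  {1,2,4,5} 6  {1,2,5,6} 12  {2,3,4,5} 4  {2,4,5,6} 12  {3,4,5,6} 4
  5 to go: {0,2,3,4,5} 5  {0,3,4,5,6} 5  {1,2,3,4,5} 10  {1,2,4,5,6} 30  {2,3,4,5,6} 20
  if 0:f drops first: 60 orders
  if 1:e drops first: 30 orders
  if 6:d drops first: 15 orders
heap linearizations: 105

105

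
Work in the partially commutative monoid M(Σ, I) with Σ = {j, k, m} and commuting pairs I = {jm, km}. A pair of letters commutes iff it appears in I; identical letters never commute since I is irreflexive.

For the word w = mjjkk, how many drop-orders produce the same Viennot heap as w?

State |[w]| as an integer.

drop 0:m onto floor
drop 1:j onto floor
drop 2:j onto {1:j}
drop 3:k onto {2:j}
drop 4:k onto {3:k}
ground layer = {0:m, 1:j}
drop-orders for the pieces not yet dropped (sum over which currently-grounded one goes next):
  1 to go: {0} 1  {4} 1
  2 to go: {0,4} 2  {3,4} 1
  3 to go: {0,3,4} 3  {2,3,4} 1
  if 0:m drops first: 1 orders
  if 1:j drops first: 4 orders
heap linearizations: 5

5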